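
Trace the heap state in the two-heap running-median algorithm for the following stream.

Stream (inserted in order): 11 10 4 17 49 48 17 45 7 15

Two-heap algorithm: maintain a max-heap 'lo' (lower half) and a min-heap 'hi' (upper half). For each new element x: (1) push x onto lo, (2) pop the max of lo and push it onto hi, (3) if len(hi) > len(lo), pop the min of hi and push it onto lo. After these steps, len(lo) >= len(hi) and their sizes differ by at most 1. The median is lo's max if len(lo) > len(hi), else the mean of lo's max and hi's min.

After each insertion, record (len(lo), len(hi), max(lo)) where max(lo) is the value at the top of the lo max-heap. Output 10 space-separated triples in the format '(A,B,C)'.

Answer: (1,0,11) (1,1,10) (2,1,10) (2,2,10) (3,2,11) (3,3,11) (4,3,17) (4,4,17) (5,4,17) (5,5,15)

Derivation:
Step 1: insert 11 -> lo=[11] hi=[] -> (len(lo)=1, len(hi)=0, max(lo)=11)
Step 2: insert 10 -> lo=[10] hi=[11] -> (len(lo)=1, len(hi)=1, max(lo)=10)
Step 3: insert 4 -> lo=[4, 10] hi=[11] -> (len(lo)=2, len(hi)=1, max(lo)=10)
Step 4: insert 17 -> lo=[4, 10] hi=[11, 17] -> (len(lo)=2, len(hi)=2, max(lo)=10)
Step 5: insert 49 -> lo=[4, 10, 11] hi=[17, 49] -> (len(lo)=3, len(hi)=2, max(lo)=11)
Step 6: insert 48 -> lo=[4, 10, 11] hi=[17, 48, 49] -> (len(lo)=3, len(hi)=3, max(lo)=11)
Step 7: insert 17 -> lo=[4, 10, 11, 17] hi=[17, 48, 49] -> (len(lo)=4, len(hi)=3, max(lo)=17)
Step 8: insert 45 -> lo=[4, 10, 11, 17] hi=[17, 45, 48, 49] -> (len(lo)=4, len(hi)=4, max(lo)=17)
Step 9: insert 7 -> lo=[4, 7, 10, 11, 17] hi=[17, 45, 48, 49] -> (len(lo)=5, len(hi)=4, max(lo)=17)
Step 10: insert 15 -> lo=[4, 7, 10, 11, 15] hi=[17, 17, 45, 48, 49] -> (len(lo)=5, len(hi)=5, max(lo)=15)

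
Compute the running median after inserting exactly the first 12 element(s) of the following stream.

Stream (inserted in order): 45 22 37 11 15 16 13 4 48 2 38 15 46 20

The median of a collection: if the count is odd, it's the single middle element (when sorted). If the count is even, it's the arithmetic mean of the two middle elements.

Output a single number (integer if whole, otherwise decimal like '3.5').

Step 1: insert 45 -> lo=[45] (size 1, max 45) hi=[] (size 0) -> median=45
Step 2: insert 22 -> lo=[22] (size 1, max 22) hi=[45] (size 1, min 45) -> median=33.5
Step 3: insert 37 -> lo=[22, 37] (size 2, max 37) hi=[45] (size 1, min 45) -> median=37
Step 4: insert 11 -> lo=[11, 22] (size 2, max 22) hi=[37, 45] (size 2, min 37) -> median=29.5
Step 5: insert 15 -> lo=[11, 15, 22] (size 3, max 22) hi=[37, 45] (size 2, min 37) -> median=22
Step 6: insert 16 -> lo=[11, 15, 16] (size 3, max 16) hi=[22, 37, 45] (size 3, min 22) -> median=19
Step 7: insert 13 -> lo=[11, 13, 15, 16] (size 4, max 16) hi=[22, 37, 45] (size 3, min 22) -> median=16
Step 8: insert 4 -> lo=[4, 11, 13, 15] (size 4, max 15) hi=[16, 22, 37, 45] (size 4, min 16) -> median=15.5
Step 9: insert 48 -> lo=[4, 11, 13, 15, 16] (size 5, max 16) hi=[22, 37, 45, 48] (size 4, min 22) -> median=16
Step 10: insert 2 -> lo=[2, 4, 11, 13, 15] (size 5, max 15) hi=[16, 22, 37, 45, 48] (size 5, min 16) -> median=15.5
Step 11: insert 38 -> lo=[2, 4, 11, 13, 15, 16] (size 6, max 16) hi=[22, 37, 38, 45, 48] (size 5, min 22) -> median=16
Step 12: insert 15 -> lo=[2, 4, 11, 13, 15, 15] (size 6, max 15) hi=[16, 22, 37, 38, 45, 48] (size 6, min 16) -> median=15.5

Answer: 15.5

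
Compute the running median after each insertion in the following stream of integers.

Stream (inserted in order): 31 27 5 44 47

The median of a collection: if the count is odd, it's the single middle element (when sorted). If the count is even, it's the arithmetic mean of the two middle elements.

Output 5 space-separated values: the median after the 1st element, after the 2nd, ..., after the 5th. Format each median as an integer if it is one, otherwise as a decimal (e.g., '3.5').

Answer: 31 29 27 29 31

Derivation:
Step 1: insert 31 -> lo=[31] (size 1, max 31) hi=[] (size 0) -> median=31
Step 2: insert 27 -> lo=[27] (size 1, max 27) hi=[31] (size 1, min 31) -> median=29
Step 3: insert 5 -> lo=[5, 27] (size 2, max 27) hi=[31] (size 1, min 31) -> median=27
Step 4: insert 44 -> lo=[5, 27] (size 2, max 27) hi=[31, 44] (size 2, min 31) -> median=29
Step 5: insert 47 -> lo=[5, 27, 31] (size 3, max 31) hi=[44, 47] (size 2, min 44) -> median=31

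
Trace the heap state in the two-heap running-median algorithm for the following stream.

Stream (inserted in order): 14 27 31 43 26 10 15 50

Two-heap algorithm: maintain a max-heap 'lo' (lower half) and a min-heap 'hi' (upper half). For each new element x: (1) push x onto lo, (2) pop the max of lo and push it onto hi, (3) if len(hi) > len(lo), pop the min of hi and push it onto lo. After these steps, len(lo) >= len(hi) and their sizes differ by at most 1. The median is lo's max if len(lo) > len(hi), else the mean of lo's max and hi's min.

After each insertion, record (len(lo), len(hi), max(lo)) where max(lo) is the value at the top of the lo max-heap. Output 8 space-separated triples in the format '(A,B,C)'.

Step 1: insert 14 -> lo=[14] hi=[] -> (len(lo)=1, len(hi)=0, max(lo)=14)
Step 2: insert 27 -> lo=[14] hi=[27] -> (len(lo)=1, len(hi)=1, max(lo)=14)
Step 3: insert 31 -> lo=[14, 27] hi=[31] -> (len(lo)=2, len(hi)=1, max(lo)=27)
Step 4: insert 43 -> lo=[14, 27] hi=[31, 43] -> (len(lo)=2, len(hi)=2, max(lo)=27)
Step 5: insert 26 -> lo=[14, 26, 27] hi=[31, 43] -> (len(lo)=3, len(hi)=2, max(lo)=27)
Step 6: insert 10 -> lo=[10, 14, 26] hi=[27, 31, 43] -> (len(lo)=3, len(hi)=3, max(lo)=26)
Step 7: insert 15 -> lo=[10, 14, 15, 26] hi=[27, 31, 43] -> (len(lo)=4, len(hi)=3, max(lo)=26)
Step 8: insert 50 -> lo=[10, 14, 15, 26] hi=[27, 31, 43, 50] -> (len(lo)=4, len(hi)=4, max(lo)=26)

Answer: (1,0,14) (1,1,14) (2,1,27) (2,2,27) (3,2,27) (3,3,26) (4,3,26) (4,4,26)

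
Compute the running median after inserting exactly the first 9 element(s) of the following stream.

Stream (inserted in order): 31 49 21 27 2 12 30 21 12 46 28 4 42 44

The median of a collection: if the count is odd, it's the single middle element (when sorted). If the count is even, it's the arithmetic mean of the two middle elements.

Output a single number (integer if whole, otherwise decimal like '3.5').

Answer: 21

Derivation:
Step 1: insert 31 -> lo=[31] (size 1, max 31) hi=[] (size 0) -> median=31
Step 2: insert 49 -> lo=[31] (size 1, max 31) hi=[49] (size 1, min 49) -> median=40
Step 3: insert 21 -> lo=[21, 31] (size 2, max 31) hi=[49] (size 1, min 49) -> median=31
Step 4: insert 27 -> lo=[21, 27] (size 2, max 27) hi=[31, 49] (size 2, min 31) -> median=29
Step 5: insert 2 -> lo=[2, 21, 27] (size 3, max 27) hi=[31, 49] (size 2, min 31) -> median=27
Step 6: insert 12 -> lo=[2, 12, 21] (size 3, max 21) hi=[27, 31, 49] (size 3, min 27) -> median=24
Step 7: insert 30 -> lo=[2, 12, 21, 27] (size 4, max 27) hi=[30, 31, 49] (size 3, min 30) -> median=27
Step 8: insert 21 -> lo=[2, 12, 21, 21] (size 4, max 21) hi=[27, 30, 31, 49] (size 4, min 27) -> median=24
Step 9: insert 12 -> lo=[2, 12, 12, 21, 21] (size 5, max 21) hi=[27, 30, 31, 49] (size 4, min 27) -> median=21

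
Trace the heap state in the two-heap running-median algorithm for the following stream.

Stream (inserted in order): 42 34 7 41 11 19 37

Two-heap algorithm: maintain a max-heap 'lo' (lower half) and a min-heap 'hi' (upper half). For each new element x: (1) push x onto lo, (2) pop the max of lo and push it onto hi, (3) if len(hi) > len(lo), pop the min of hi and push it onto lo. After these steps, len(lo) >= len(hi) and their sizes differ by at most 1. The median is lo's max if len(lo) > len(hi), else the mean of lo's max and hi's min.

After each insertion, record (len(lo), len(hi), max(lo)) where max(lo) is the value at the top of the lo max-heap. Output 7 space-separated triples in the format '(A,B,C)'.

Answer: (1,0,42) (1,1,34) (2,1,34) (2,2,34) (3,2,34) (3,3,19) (4,3,34)

Derivation:
Step 1: insert 42 -> lo=[42] hi=[] -> (len(lo)=1, len(hi)=0, max(lo)=42)
Step 2: insert 34 -> lo=[34] hi=[42] -> (len(lo)=1, len(hi)=1, max(lo)=34)
Step 3: insert 7 -> lo=[7, 34] hi=[42] -> (len(lo)=2, len(hi)=1, max(lo)=34)
Step 4: insert 41 -> lo=[7, 34] hi=[41, 42] -> (len(lo)=2, len(hi)=2, max(lo)=34)
Step 5: insert 11 -> lo=[7, 11, 34] hi=[41, 42] -> (len(lo)=3, len(hi)=2, max(lo)=34)
Step 6: insert 19 -> lo=[7, 11, 19] hi=[34, 41, 42] -> (len(lo)=3, len(hi)=3, max(lo)=19)
Step 7: insert 37 -> lo=[7, 11, 19, 34] hi=[37, 41, 42] -> (len(lo)=4, len(hi)=3, max(lo)=34)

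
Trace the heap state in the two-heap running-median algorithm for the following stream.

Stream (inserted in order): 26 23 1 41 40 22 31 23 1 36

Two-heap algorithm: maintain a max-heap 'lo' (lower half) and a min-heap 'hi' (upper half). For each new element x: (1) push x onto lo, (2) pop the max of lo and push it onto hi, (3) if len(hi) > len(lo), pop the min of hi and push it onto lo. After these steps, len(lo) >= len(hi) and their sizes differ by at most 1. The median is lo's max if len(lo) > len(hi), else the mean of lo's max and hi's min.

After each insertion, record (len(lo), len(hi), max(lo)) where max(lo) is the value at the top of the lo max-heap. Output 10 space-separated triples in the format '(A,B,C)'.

Step 1: insert 26 -> lo=[26] hi=[] -> (len(lo)=1, len(hi)=0, max(lo)=26)
Step 2: insert 23 -> lo=[23] hi=[26] -> (len(lo)=1, len(hi)=1, max(lo)=23)
Step 3: insert 1 -> lo=[1, 23] hi=[26] -> (len(lo)=2, len(hi)=1, max(lo)=23)
Step 4: insert 41 -> lo=[1, 23] hi=[26, 41] -> (len(lo)=2, len(hi)=2, max(lo)=23)
Step 5: insert 40 -> lo=[1, 23, 26] hi=[40, 41] -> (len(lo)=3, len(hi)=2, max(lo)=26)
Step 6: insert 22 -> lo=[1, 22, 23] hi=[26, 40, 41] -> (len(lo)=3, len(hi)=3, max(lo)=23)
Step 7: insert 31 -> lo=[1, 22, 23, 26] hi=[31, 40, 41] -> (len(lo)=4, len(hi)=3, max(lo)=26)
Step 8: insert 23 -> lo=[1, 22, 23, 23] hi=[26, 31, 40, 41] -> (len(lo)=4, len(hi)=4, max(lo)=23)
Step 9: insert 1 -> lo=[1, 1, 22, 23, 23] hi=[26, 31, 40, 41] -> (len(lo)=5, len(hi)=4, max(lo)=23)
Step 10: insert 36 -> lo=[1, 1, 22, 23, 23] hi=[26, 31, 36, 40, 41] -> (len(lo)=5, len(hi)=5, max(lo)=23)

Answer: (1,0,26) (1,1,23) (2,1,23) (2,2,23) (3,2,26) (3,3,23) (4,3,26) (4,4,23) (5,4,23) (5,5,23)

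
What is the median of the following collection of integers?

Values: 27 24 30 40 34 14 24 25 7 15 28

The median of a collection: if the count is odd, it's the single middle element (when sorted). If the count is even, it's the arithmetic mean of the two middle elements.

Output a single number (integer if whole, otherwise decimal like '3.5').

Step 1: insert 27 -> lo=[27] (size 1, max 27) hi=[] (size 0) -> median=27
Step 2: insert 24 -> lo=[24] (size 1, max 24) hi=[27] (size 1, min 27) -> median=25.5
Step 3: insert 30 -> lo=[24, 27] (size 2, max 27) hi=[30] (size 1, min 30) -> median=27
Step 4: insert 40 -> lo=[24, 27] (size 2, max 27) hi=[30, 40] (size 2, min 30) -> median=28.5
Step 5: insert 34 -> lo=[24, 27, 30] (size 3, max 30) hi=[34, 40] (size 2, min 34) -> median=30
Step 6: insert 14 -> lo=[14, 24, 27] (size 3, max 27) hi=[30, 34, 40] (size 3, min 30) -> median=28.5
Step 7: insert 24 -> lo=[14, 24, 24, 27] (size 4, max 27) hi=[30, 34, 40] (size 3, min 30) -> median=27
Step 8: insert 25 -> lo=[14, 24, 24, 25] (size 4, max 25) hi=[27, 30, 34, 40] (size 4, min 27) -> median=26
Step 9: insert 7 -> lo=[7, 14, 24, 24, 25] (size 5, max 25) hi=[27, 30, 34, 40] (size 4, min 27) -> median=25
Step 10: insert 15 -> lo=[7, 14, 15, 24, 24] (size 5, max 24) hi=[25, 27, 30, 34, 40] (size 5, min 25) -> median=24.5
Step 11: insert 28 -> lo=[7, 14, 15, 24, 24, 25] (size 6, max 25) hi=[27, 28, 30, 34, 40] (size 5, min 27) -> median=25

Answer: 25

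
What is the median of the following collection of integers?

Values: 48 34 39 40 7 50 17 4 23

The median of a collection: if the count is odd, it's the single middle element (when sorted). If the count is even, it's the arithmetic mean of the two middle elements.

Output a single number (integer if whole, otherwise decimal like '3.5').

Step 1: insert 48 -> lo=[48] (size 1, max 48) hi=[] (size 0) -> median=48
Step 2: insert 34 -> lo=[34] (size 1, max 34) hi=[48] (size 1, min 48) -> median=41
Step 3: insert 39 -> lo=[34, 39] (size 2, max 39) hi=[48] (size 1, min 48) -> median=39
Step 4: insert 40 -> lo=[34, 39] (size 2, max 39) hi=[40, 48] (size 2, min 40) -> median=39.5
Step 5: insert 7 -> lo=[7, 34, 39] (size 3, max 39) hi=[40, 48] (size 2, min 40) -> median=39
Step 6: insert 50 -> lo=[7, 34, 39] (size 3, max 39) hi=[40, 48, 50] (size 3, min 40) -> median=39.5
Step 7: insert 17 -> lo=[7, 17, 34, 39] (size 4, max 39) hi=[40, 48, 50] (size 3, min 40) -> median=39
Step 8: insert 4 -> lo=[4, 7, 17, 34] (size 4, max 34) hi=[39, 40, 48, 50] (size 4, min 39) -> median=36.5
Step 9: insert 23 -> lo=[4, 7, 17, 23, 34] (size 5, max 34) hi=[39, 40, 48, 50] (size 4, min 39) -> median=34

Answer: 34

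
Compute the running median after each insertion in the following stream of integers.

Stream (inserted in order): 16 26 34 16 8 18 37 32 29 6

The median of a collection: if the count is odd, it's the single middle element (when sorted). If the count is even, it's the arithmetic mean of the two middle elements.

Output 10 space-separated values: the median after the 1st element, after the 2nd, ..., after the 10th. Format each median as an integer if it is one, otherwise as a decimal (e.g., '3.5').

Step 1: insert 16 -> lo=[16] (size 1, max 16) hi=[] (size 0) -> median=16
Step 2: insert 26 -> lo=[16] (size 1, max 16) hi=[26] (size 1, min 26) -> median=21
Step 3: insert 34 -> lo=[16, 26] (size 2, max 26) hi=[34] (size 1, min 34) -> median=26
Step 4: insert 16 -> lo=[16, 16] (size 2, max 16) hi=[26, 34] (size 2, min 26) -> median=21
Step 5: insert 8 -> lo=[8, 16, 16] (size 3, max 16) hi=[26, 34] (size 2, min 26) -> median=16
Step 6: insert 18 -> lo=[8, 16, 16] (size 3, max 16) hi=[18, 26, 34] (size 3, min 18) -> median=17
Step 7: insert 37 -> lo=[8, 16, 16, 18] (size 4, max 18) hi=[26, 34, 37] (size 3, min 26) -> median=18
Step 8: insert 32 -> lo=[8, 16, 16, 18] (size 4, max 18) hi=[26, 32, 34, 37] (size 4, min 26) -> median=22
Step 9: insert 29 -> lo=[8, 16, 16, 18, 26] (size 5, max 26) hi=[29, 32, 34, 37] (size 4, min 29) -> median=26
Step 10: insert 6 -> lo=[6, 8, 16, 16, 18] (size 5, max 18) hi=[26, 29, 32, 34, 37] (size 5, min 26) -> median=22

Answer: 16 21 26 21 16 17 18 22 26 22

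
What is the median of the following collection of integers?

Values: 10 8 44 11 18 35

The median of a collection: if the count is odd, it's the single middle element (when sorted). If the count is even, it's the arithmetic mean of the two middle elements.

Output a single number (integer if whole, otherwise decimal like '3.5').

Answer: 14.5

Derivation:
Step 1: insert 10 -> lo=[10] (size 1, max 10) hi=[] (size 0) -> median=10
Step 2: insert 8 -> lo=[8] (size 1, max 8) hi=[10] (size 1, min 10) -> median=9
Step 3: insert 44 -> lo=[8, 10] (size 2, max 10) hi=[44] (size 1, min 44) -> median=10
Step 4: insert 11 -> lo=[8, 10] (size 2, max 10) hi=[11, 44] (size 2, min 11) -> median=10.5
Step 5: insert 18 -> lo=[8, 10, 11] (size 3, max 11) hi=[18, 44] (size 2, min 18) -> median=11
Step 6: insert 35 -> lo=[8, 10, 11] (size 3, max 11) hi=[18, 35, 44] (size 3, min 18) -> median=14.5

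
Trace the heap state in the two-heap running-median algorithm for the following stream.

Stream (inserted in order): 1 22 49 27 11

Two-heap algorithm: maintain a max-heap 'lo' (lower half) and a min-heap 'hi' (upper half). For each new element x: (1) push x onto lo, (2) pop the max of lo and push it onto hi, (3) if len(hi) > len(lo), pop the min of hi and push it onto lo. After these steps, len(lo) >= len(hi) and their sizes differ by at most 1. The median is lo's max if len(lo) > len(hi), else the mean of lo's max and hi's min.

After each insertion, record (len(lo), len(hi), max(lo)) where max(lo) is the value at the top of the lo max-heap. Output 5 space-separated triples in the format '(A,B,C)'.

Answer: (1,0,1) (1,1,1) (2,1,22) (2,2,22) (3,2,22)

Derivation:
Step 1: insert 1 -> lo=[1] hi=[] -> (len(lo)=1, len(hi)=0, max(lo)=1)
Step 2: insert 22 -> lo=[1] hi=[22] -> (len(lo)=1, len(hi)=1, max(lo)=1)
Step 3: insert 49 -> lo=[1, 22] hi=[49] -> (len(lo)=2, len(hi)=1, max(lo)=22)
Step 4: insert 27 -> lo=[1, 22] hi=[27, 49] -> (len(lo)=2, len(hi)=2, max(lo)=22)
Step 5: insert 11 -> lo=[1, 11, 22] hi=[27, 49] -> (len(lo)=3, len(hi)=2, max(lo)=22)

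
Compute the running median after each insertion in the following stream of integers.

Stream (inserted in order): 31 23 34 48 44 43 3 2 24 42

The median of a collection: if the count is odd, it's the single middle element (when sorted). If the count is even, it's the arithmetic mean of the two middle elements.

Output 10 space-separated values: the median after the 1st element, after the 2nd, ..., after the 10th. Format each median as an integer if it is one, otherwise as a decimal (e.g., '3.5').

Step 1: insert 31 -> lo=[31] (size 1, max 31) hi=[] (size 0) -> median=31
Step 2: insert 23 -> lo=[23] (size 1, max 23) hi=[31] (size 1, min 31) -> median=27
Step 3: insert 34 -> lo=[23, 31] (size 2, max 31) hi=[34] (size 1, min 34) -> median=31
Step 4: insert 48 -> lo=[23, 31] (size 2, max 31) hi=[34, 48] (size 2, min 34) -> median=32.5
Step 5: insert 44 -> lo=[23, 31, 34] (size 3, max 34) hi=[44, 48] (size 2, min 44) -> median=34
Step 6: insert 43 -> lo=[23, 31, 34] (size 3, max 34) hi=[43, 44, 48] (size 3, min 43) -> median=38.5
Step 7: insert 3 -> lo=[3, 23, 31, 34] (size 4, max 34) hi=[43, 44, 48] (size 3, min 43) -> median=34
Step 8: insert 2 -> lo=[2, 3, 23, 31] (size 4, max 31) hi=[34, 43, 44, 48] (size 4, min 34) -> median=32.5
Step 9: insert 24 -> lo=[2, 3, 23, 24, 31] (size 5, max 31) hi=[34, 43, 44, 48] (size 4, min 34) -> median=31
Step 10: insert 42 -> lo=[2, 3, 23, 24, 31] (size 5, max 31) hi=[34, 42, 43, 44, 48] (size 5, min 34) -> median=32.5

Answer: 31 27 31 32.5 34 38.5 34 32.5 31 32.5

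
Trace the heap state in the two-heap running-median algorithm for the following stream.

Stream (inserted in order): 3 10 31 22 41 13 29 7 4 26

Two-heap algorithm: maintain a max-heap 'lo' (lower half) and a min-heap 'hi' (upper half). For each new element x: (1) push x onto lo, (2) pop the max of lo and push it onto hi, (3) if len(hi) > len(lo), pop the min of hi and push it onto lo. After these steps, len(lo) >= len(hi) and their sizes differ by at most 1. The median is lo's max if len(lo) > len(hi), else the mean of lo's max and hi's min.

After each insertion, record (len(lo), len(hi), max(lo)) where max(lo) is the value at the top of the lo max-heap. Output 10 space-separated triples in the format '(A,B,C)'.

Step 1: insert 3 -> lo=[3] hi=[] -> (len(lo)=1, len(hi)=0, max(lo)=3)
Step 2: insert 10 -> lo=[3] hi=[10] -> (len(lo)=1, len(hi)=1, max(lo)=3)
Step 3: insert 31 -> lo=[3, 10] hi=[31] -> (len(lo)=2, len(hi)=1, max(lo)=10)
Step 4: insert 22 -> lo=[3, 10] hi=[22, 31] -> (len(lo)=2, len(hi)=2, max(lo)=10)
Step 5: insert 41 -> lo=[3, 10, 22] hi=[31, 41] -> (len(lo)=3, len(hi)=2, max(lo)=22)
Step 6: insert 13 -> lo=[3, 10, 13] hi=[22, 31, 41] -> (len(lo)=3, len(hi)=3, max(lo)=13)
Step 7: insert 29 -> lo=[3, 10, 13, 22] hi=[29, 31, 41] -> (len(lo)=4, len(hi)=3, max(lo)=22)
Step 8: insert 7 -> lo=[3, 7, 10, 13] hi=[22, 29, 31, 41] -> (len(lo)=4, len(hi)=4, max(lo)=13)
Step 9: insert 4 -> lo=[3, 4, 7, 10, 13] hi=[22, 29, 31, 41] -> (len(lo)=5, len(hi)=4, max(lo)=13)
Step 10: insert 26 -> lo=[3, 4, 7, 10, 13] hi=[22, 26, 29, 31, 41] -> (len(lo)=5, len(hi)=5, max(lo)=13)

Answer: (1,0,3) (1,1,3) (2,1,10) (2,2,10) (3,2,22) (3,3,13) (4,3,22) (4,4,13) (5,4,13) (5,5,13)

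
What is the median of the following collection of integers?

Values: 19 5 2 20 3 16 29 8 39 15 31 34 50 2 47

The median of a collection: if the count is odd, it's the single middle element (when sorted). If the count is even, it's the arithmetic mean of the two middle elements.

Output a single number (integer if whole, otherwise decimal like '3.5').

Step 1: insert 19 -> lo=[19] (size 1, max 19) hi=[] (size 0) -> median=19
Step 2: insert 5 -> lo=[5] (size 1, max 5) hi=[19] (size 1, min 19) -> median=12
Step 3: insert 2 -> lo=[2, 5] (size 2, max 5) hi=[19] (size 1, min 19) -> median=5
Step 4: insert 20 -> lo=[2, 5] (size 2, max 5) hi=[19, 20] (size 2, min 19) -> median=12
Step 5: insert 3 -> lo=[2, 3, 5] (size 3, max 5) hi=[19, 20] (size 2, min 19) -> median=5
Step 6: insert 16 -> lo=[2, 3, 5] (size 3, max 5) hi=[16, 19, 20] (size 3, min 16) -> median=10.5
Step 7: insert 29 -> lo=[2, 3, 5, 16] (size 4, max 16) hi=[19, 20, 29] (size 3, min 19) -> median=16
Step 8: insert 8 -> lo=[2, 3, 5, 8] (size 4, max 8) hi=[16, 19, 20, 29] (size 4, min 16) -> median=12
Step 9: insert 39 -> lo=[2, 3, 5, 8, 16] (size 5, max 16) hi=[19, 20, 29, 39] (size 4, min 19) -> median=16
Step 10: insert 15 -> lo=[2, 3, 5, 8, 15] (size 5, max 15) hi=[16, 19, 20, 29, 39] (size 5, min 16) -> median=15.5
Step 11: insert 31 -> lo=[2, 3, 5, 8, 15, 16] (size 6, max 16) hi=[19, 20, 29, 31, 39] (size 5, min 19) -> median=16
Step 12: insert 34 -> lo=[2, 3, 5, 8, 15, 16] (size 6, max 16) hi=[19, 20, 29, 31, 34, 39] (size 6, min 19) -> median=17.5
Step 13: insert 50 -> lo=[2, 3, 5, 8, 15, 16, 19] (size 7, max 19) hi=[20, 29, 31, 34, 39, 50] (size 6, min 20) -> median=19
Step 14: insert 2 -> lo=[2, 2, 3, 5, 8, 15, 16] (size 7, max 16) hi=[19, 20, 29, 31, 34, 39, 50] (size 7, min 19) -> median=17.5
Step 15: insert 47 -> lo=[2, 2, 3, 5, 8, 15, 16, 19] (size 8, max 19) hi=[20, 29, 31, 34, 39, 47, 50] (size 7, min 20) -> median=19

Answer: 19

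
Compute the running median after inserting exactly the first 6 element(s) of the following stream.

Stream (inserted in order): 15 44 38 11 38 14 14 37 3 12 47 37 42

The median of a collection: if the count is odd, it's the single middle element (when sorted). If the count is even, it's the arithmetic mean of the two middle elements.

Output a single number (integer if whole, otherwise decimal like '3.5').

Step 1: insert 15 -> lo=[15] (size 1, max 15) hi=[] (size 0) -> median=15
Step 2: insert 44 -> lo=[15] (size 1, max 15) hi=[44] (size 1, min 44) -> median=29.5
Step 3: insert 38 -> lo=[15, 38] (size 2, max 38) hi=[44] (size 1, min 44) -> median=38
Step 4: insert 11 -> lo=[11, 15] (size 2, max 15) hi=[38, 44] (size 2, min 38) -> median=26.5
Step 5: insert 38 -> lo=[11, 15, 38] (size 3, max 38) hi=[38, 44] (size 2, min 38) -> median=38
Step 6: insert 14 -> lo=[11, 14, 15] (size 3, max 15) hi=[38, 38, 44] (size 3, min 38) -> median=26.5

Answer: 26.5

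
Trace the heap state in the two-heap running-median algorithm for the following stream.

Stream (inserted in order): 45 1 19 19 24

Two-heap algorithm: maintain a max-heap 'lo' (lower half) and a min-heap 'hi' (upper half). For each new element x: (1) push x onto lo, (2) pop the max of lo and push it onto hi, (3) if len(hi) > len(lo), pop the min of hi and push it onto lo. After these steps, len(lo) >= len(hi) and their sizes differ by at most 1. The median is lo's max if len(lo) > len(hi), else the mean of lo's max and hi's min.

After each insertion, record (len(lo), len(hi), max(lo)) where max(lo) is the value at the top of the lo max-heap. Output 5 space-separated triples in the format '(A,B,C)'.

Answer: (1,0,45) (1,1,1) (2,1,19) (2,2,19) (3,2,19)

Derivation:
Step 1: insert 45 -> lo=[45] hi=[] -> (len(lo)=1, len(hi)=0, max(lo)=45)
Step 2: insert 1 -> lo=[1] hi=[45] -> (len(lo)=1, len(hi)=1, max(lo)=1)
Step 3: insert 19 -> lo=[1, 19] hi=[45] -> (len(lo)=2, len(hi)=1, max(lo)=19)
Step 4: insert 19 -> lo=[1, 19] hi=[19, 45] -> (len(lo)=2, len(hi)=2, max(lo)=19)
Step 5: insert 24 -> lo=[1, 19, 19] hi=[24, 45] -> (len(lo)=3, len(hi)=2, max(lo)=19)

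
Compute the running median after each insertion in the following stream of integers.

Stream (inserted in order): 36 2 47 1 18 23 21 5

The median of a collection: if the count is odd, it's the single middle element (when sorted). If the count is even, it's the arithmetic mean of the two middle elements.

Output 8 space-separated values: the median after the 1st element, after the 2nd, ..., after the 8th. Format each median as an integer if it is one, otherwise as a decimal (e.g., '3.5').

Answer: 36 19 36 19 18 20.5 21 19.5

Derivation:
Step 1: insert 36 -> lo=[36] (size 1, max 36) hi=[] (size 0) -> median=36
Step 2: insert 2 -> lo=[2] (size 1, max 2) hi=[36] (size 1, min 36) -> median=19
Step 3: insert 47 -> lo=[2, 36] (size 2, max 36) hi=[47] (size 1, min 47) -> median=36
Step 4: insert 1 -> lo=[1, 2] (size 2, max 2) hi=[36, 47] (size 2, min 36) -> median=19
Step 5: insert 18 -> lo=[1, 2, 18] (size 3, max 18) hi=[36, 47] (size 2, min 36) -> median=18
Step 6: insert 23 -> lo=[1, 2, 18] (size 3, max 18) hi=[23, 36, 47] (size 3, min 23) -> median=20.5
Step 7: insert 21 -> lo=[1, 2, 18, 21] (size 4, max 21) hi=[23, 36, 47] (size 3, min 23) -> median=21
Step 8: insert 5 -> lo=[1, 2, 5, 18] (size 4, max 18) hi=[21, 23, 36, 47] (size 4, min 21) -> median=19.5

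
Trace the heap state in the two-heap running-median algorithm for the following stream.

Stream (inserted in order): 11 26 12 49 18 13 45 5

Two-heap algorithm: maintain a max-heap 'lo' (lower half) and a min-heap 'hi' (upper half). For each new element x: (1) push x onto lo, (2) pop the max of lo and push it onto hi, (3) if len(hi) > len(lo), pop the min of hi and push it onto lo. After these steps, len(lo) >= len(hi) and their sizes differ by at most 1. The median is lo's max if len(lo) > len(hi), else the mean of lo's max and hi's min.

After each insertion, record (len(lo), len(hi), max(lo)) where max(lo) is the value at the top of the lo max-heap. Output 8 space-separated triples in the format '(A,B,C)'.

Step 1: insert 11 -> lo=[11] hi=[] -> (len(lo)=1, len(hi)=0, max(lo)=11)
Step 2: insert 26 -> lo=[11] hi=[26] -> (len(lo)=1, len(hi)=1, max(lo)=11)
Step 3: insert 12 -> lo=[11, 12] hi=[26] -> (len(lo)=2, len(hi)=1, max(lo)=12)
Step 4: insert 49 -> lo=[11, 12] hi=[26, 49] -> (len(lo)=2, len(hi)=2, max(lo)=12)
Step 5: insert 18 -> lo=[11, 12, 18] hi=[26, 49] -> (len(lo)=3, len(hi)=2, max(lo)=18)
Step 6: insert 13 -> lo=[11, 12, 13] hi=[18, 26, 49] -> (len(lo)=3, len(hi)=3, max(lo)=13)
Step 7: insert 45 -> lo=[11, 12, 13, 18] hi=[26, 45, 49] -> (len(lo)=4, len(hi)=3, max(lo)=18)
Step 8: insert 5 -> lo=[5, 11, 12, 13] hi=[18, 26, 45, 49] -> (len(lo)=4, len(hi)=4, max(lo)=13)

Answer: (1,0,11) (1,1,11) (2,1,12) (2,2,12) (3,2,18) (3,3,13) (4,3,18) (4,4,13)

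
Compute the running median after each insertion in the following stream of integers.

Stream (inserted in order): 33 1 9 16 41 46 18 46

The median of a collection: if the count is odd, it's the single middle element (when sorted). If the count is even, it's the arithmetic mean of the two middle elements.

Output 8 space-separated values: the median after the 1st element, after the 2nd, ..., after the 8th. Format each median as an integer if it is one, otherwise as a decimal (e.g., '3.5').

Step 1: insert 33 -> lo=[33] (size 1, max 33) hi=[] (size 0) -> median=33
Step 2: insert 1 -> lo=[1] (size 1, max 1) hi=[33] (size 1, min 33) -> median=17
Step 3: insert 9 -> lo=[1, 9] (size 2, max 9) hi=[33] (size 1, min 33) -> median=9
Step 4: insert 16 -> lo=[1, 9] (size 2, max 9) hi=[16, 33] (size 2, min 16) -> median=12.5
Step 5: insert 41 -> lo=[1, 9, 16] (size 3, max 16) hi=[33, 41] (size 2, min 33) -> median=16
Step 6: insert 46 -> lo=[1, 9, 16] (size 3, max 16) hi=[33, 41, 46] (size 3, min 33) -> median=24.5
Step 7: insert 18 -> lo=[1, 9, 16, 18] (size 4, max 18) hi=[33, 41, 46] (size 3, min 33) -> median=18
Step 8: insert 46 -> lo=[1, 9, 16, 18] (size 4, max 18) hi=[33, 41, 46, 46] (size 4, min 33) -> median=25.5

Answer: 33 17 9 12.5 16 24.5 18 25.5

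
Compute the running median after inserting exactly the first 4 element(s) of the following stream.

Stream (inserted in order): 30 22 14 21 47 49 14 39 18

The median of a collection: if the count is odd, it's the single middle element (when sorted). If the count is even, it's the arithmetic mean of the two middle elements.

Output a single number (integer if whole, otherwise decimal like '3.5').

Answer: 21.5

Derivation:
Step 1: insert 30 -> lo=[30] (size 1, max 30) hi=[] (size 0) -> median=30
Step 2: insert 22 -> lo=[22] (size 1, max 22) hi=[30] (size 1, min 30) -> median=26
Step 3: insert 14 -> lo=[14, 22] (size 2, max 22) hi=[30] (size 1, min 30) -> median=22
Step 4: insert 21 -> lo=[14, 21] (size 2, max 21) hi=[22, 30] (size 2, min 22) -> median=21.5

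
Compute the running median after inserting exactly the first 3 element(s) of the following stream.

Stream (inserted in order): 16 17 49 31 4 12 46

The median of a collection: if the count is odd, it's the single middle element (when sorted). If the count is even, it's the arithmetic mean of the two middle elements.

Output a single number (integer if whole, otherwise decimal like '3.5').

Answer: 17

Derivation:
Step 1: insert 16 -> lo=[16] (size 1, max 16) hi=[] (size 0) -> median=16
Step 2: insert 17 -> lo=[16] (size 1, max 16) hi=[17] (size 1, min 17) -> median=16.5
Step 3: insert 49 -> lo=[16, 17] (size 2, max 17) hi=[49] (size 1, min 49) -> median=17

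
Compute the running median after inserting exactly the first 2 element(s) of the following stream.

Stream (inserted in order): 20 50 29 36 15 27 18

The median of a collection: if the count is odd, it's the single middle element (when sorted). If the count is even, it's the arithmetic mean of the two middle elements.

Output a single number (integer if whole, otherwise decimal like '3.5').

Step 1: insert 20 -> lo=[20] (size 1, max 20) hi=[] (size 0) -> median=20
Step 2: insert 50 -> lo=[20] (size 1, max 20) hi=[50] (size 1, min 50) -> median=35

Answer: 35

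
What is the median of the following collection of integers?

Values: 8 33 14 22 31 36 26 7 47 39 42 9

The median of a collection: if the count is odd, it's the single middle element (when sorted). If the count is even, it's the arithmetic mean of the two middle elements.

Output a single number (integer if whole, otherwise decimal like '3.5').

Step 1: insert 8 -> lo=[8] (size 1, max 8) hi=[] (size 0) -> median=8
Step 2: insert 33 -> lo=[8] (size 1, max 8) hi=[33] (size 1, min 33) -> median=20.5
Step 3: insert 14 -> lo=[8, 14] (size 2, max 14) hi=[33] (size 1, min 33) -> median=14
Step 4: insert 22 -> lo=[8, 14] (size 2, max 14) hi=[22, 33] (size 2, min 22) -> median=18
Step 5: insert 31 -> lo=[8, 14, 22] (size 3, max 22) hi=[31, 33] (size 2, min 31) -> median=22
Step 6: insert 36 -> lo=[8, 14, 22] (size 3, max 22) hi=[31, 33, 36] (size 3, min 31) -> median=26.5
Step 7: insert 26 -> lo=[8, 14, 22, 26] (size 4, max 26) hi=[31, 33, 36] (size 3, min 31) -> median=26
Step 8: insert 7 -> lo=[7, 8, 14, 22] (size 4, max 22) hi=[26, 31, 33, 36] (size 4, min 26) -> median=24
Step 9: insert 47 -> lo=[7, 8, 14, 22, 26] (size 5, max 26) hi=[31, 33, 36, 47] (size 4, min 31) -> median=26
Step 10: insert 39 -> lo=[7, 8, 14, 22, 26] (size 5, max 26) hi=[31, 33, 36, 39, 47] (size 5, min 31) -> median=28.5
Step 11: insert 42 -> lo=[7, 8, 14, 22, 26, 31] (size 6, max 31) hi=[33, 36, 39, 42, 47] (size 5, min 33) -> median=31
Step 12: insert 9 -> lo=[7, 8, 9, 14, 22, 26] (size 6, max 26) hi=[31, 33, 36, 39, 42, 47] (size 6, min 31) -> median=28.5

Answer: 28.5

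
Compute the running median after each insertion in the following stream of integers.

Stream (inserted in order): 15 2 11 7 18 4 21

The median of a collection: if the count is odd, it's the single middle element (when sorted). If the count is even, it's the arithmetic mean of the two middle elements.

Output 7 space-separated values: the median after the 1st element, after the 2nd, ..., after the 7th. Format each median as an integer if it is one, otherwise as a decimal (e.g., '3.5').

Step 1: insert 15 -> lo=[15] (size 1, max 15) hi=[] (size 0) -> median=15
Step 2: insert 2 -> lo=[2] (size 1, max 2) hi=[15] (size 1, min 15) -> median=8.5
Step 3: insert 11 -> lo=[2, 11] (size 2, max 11) hi=[15] (size 1, min 15) -> median=11
Step 4: insert 7 -> lo=[2, 7] (size 2, max 7) hi=[11, 15] (size 2, min 11) -> median=9
Step 5: insert 18 -> lo=[2, 7, 11] (size 3, max 11) hi=[15, 18] (size 2, min 15) -> median=11
Step 6: insert 4 -> lo=[2, 4, 7] (size 3, max 7) hi=[11, 15, 18] (size 3, min 11) -> median=9
Step 7: insert 21 -> lo=[2, 4, 7, 11] (size 4, max 11) hi=[15, 18, 21] (size 3, min 15) -> median=11

Answer: 15 8.5 11 9 11 9 11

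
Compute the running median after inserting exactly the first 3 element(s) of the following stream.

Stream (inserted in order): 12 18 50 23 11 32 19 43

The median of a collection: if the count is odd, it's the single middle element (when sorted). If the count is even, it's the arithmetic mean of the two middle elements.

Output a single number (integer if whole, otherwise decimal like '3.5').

Answer: 18

Derivation:
Step 1: insert 12 -> lo=[12] (size 1, max 12) hi=[] (size 0) -> median=12
Step 2: insert 18 -> lo=[12] (size 1, max 12) hi=[18] (size 1, min 18) -> median=15
Step 3: insert 50 -> lo=[12, 18] (size 2, max 18) hi=[50] (size 1, min 50) -> median=18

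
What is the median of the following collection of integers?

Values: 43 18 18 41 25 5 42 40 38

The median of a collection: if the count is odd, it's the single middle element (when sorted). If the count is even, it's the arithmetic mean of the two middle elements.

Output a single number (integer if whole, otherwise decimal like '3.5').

Answer: 38

Derivation:
Step 1: insert 43 -> lo=[43] (size 1, max 43) hi=[] (size 0) -> median=43
Step 2: insert 18 -> lo=[18] (size 1, max 18) hi=[43] (size 1, min 43) -> median=30.5
Step 3: insert 18 -> lo=[18, 18] (size 2, max 18) hi=[43] (size 1, min 43) -> median=18
Step 4: insert 41 -> lo=[18, 18] (size 2, max 18) hi=[41, 43] (size 2, min 41) -> median=29.5
Step 5: insert 25 -> lo=[18, 18, 25] (size 3, max 25) hi=[41, 43] (size 2, min 41) -> median=25
Step 6: insert 5 -> lo=[5, 18, 18] (size 3, max 18) hi=[25, 41, 43] (size 3, min 25) -> median=21.5
Step 7: insert 42 -> lo=[5, 18, 18, 25] (size 4, max 25) hi=[41, 42, 43] (size 3, min 41) -> median=25
Step 8: insert 40 -> lo=[5, 18, 18, 25] (size 4, max 25) hi=[40, 41, 42, 43] (size 4, min 40) -> median=32.5
Step 9: insert 38 -> lo=[5, 18, 18, 25, 38] (size 5, max 38) hi=[40, 41, 42, 43] (size 4, min 40) -> median=38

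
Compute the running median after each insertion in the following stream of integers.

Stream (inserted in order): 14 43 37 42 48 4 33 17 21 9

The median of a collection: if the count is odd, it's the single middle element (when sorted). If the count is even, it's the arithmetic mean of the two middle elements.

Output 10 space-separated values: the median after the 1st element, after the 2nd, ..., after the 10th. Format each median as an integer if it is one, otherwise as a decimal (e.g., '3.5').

Answer: 14 28.5 37 39.5 42 39.5 37 35 33 27

Derivation:
Step 1: insert 14 -> lo=[14] (size 1, max 14) hi=[] (size 0) -> median=14
Step 2: insert 43 -> lo=[14] (size 1, max 14) hi=[43] (size 1, min 43) -> median=28.5
Step 3: insert 37 -> lo=[14, 37] (size 2, max 37) hi=[43] (size 1, min 43) -> median=37
Step 4: insert 42 -> lo=[14, 37] (size 2, max 37) hi=[42, 43] (size 2, min 42) -> median=39.5
Step 5: insert 48 -> lo=[14, 37, 42] (size 3, max 42) hi=[43, 48] (size 2, min 43) -> median=42
Step 6: insert 4 -> lo=[4, 14, 37] (size 3, max 37) hi=[42, 43, 48] (size 3, min 42) -> median=39.5
Step 7: insert 33 -> lo=[4, 14, 33, 37] (size 4, max 37) hi=[42, 43, 48] (size 3, min 42) -> median=37
Step 8: insert 17 -> lo=[4, 14, 17, 33] (size 4, max 33) hi=[37, 42, 43, 48] (size 4, min 37) -> median=35
Step 9: insert 21 -> lo=[4, 14, 17, 21, 33] (size 5, max 33) hi=[37, 42, 43, 48] (size 4, min 37) -> median=33
Step 10: insert 9 -> lo=[4, 9, 14, 17, 21] (size 5, max 21) hi=[33, 37, 42, 43, 48] (size 5, min 33) -> median=27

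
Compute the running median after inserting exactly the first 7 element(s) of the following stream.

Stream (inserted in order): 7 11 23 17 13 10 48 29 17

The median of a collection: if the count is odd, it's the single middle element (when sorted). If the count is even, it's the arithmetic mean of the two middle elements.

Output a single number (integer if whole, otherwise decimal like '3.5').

Step 1: insert 7 -> lo=[7] (size 1, max 7) hi=[] (size 0) -> median=7
Step 2: insert 11 -> lo=[7] (size 1, max 7) hi=[11] (size 1, min 11) -> median=9
Step 3: insert 23 -> lo=[7, 11] (size 2, max 11) hi=[23] (size 1, min 23) -> median=11
Step 4: insert 17 -> lo=[7, 11] (size 2, max 11) hi=[17, 23] (size 2, min 17) -> median=14
Step 5: insert 13 -> lo=[7, 11, 13] (size 3, max 13) hi=[17, 23] (size 2, min 17) -> median=13
Step 6: insert 10 -> lo=[7, 10, 11] (size 3, max 11) hi=[13, 17, 23] (size 3, min 13) -> median=12
Step 7: insert 48 -> lo=[7, 10, 11, 13] (size 4, max 13) hi=[17, 23, 48] (size 3, min 17) -> median=13

Answer: 13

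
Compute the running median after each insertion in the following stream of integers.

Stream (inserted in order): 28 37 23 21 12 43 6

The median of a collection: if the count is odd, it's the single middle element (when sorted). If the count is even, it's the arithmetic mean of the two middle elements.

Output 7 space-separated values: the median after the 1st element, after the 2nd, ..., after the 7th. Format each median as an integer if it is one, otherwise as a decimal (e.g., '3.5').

Step 1: insert 28 -> lo=[28] (size 1, max 28) hi=[] (size 0) -> median=28
Step 2: insert 37 -> lo=[28] (size 1, max 28) hi=[37] (size 1, min 37) -> median=32.5
Step 3: insert 23 -> lo=[23, 28] (size 2, max 28) hi=[37] (size 1, min 37) -> median=28
Step 4: insert 21 -> lo=[21, 23] (size 2, max 23) hi=[28, 37] (size 2, min 28) -> median=25.5
Step 5: insert 12 -> lo=[12, 21, 23] (size 3, max 23) hi=[28, 37] (size 2, min 28) -> median=23
Step 6: insert 43 -> lo=[12, 21, 23] (size 3, max 23) hi=[28, 37, 43] (size 3, min 28) -> median=25.5
Step 7: insert 6 -> lo=[6, 12, 21, 23] (size 4, max 23) hi=[28, 37, 43] (size 3, min 28) -> median=23

Answer: 28 32.5 28 25.5 23 25.5 23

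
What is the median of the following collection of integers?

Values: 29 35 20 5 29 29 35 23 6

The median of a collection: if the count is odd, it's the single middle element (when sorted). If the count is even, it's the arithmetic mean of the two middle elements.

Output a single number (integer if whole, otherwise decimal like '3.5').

Step 1: insert 29 -> lo=[29] (size 1, max 29) hi=[] (size 0) -> median=29
Step 2: insert 35 -> lo=[29] (size 1, max 29) hi=[35] (size 1, min 35) -> median=32
Step 3: insert 20 -> lo=[20, 29] (size 2, max 29) hi=[35] (size 1, min 35) -> median=29
Step 4: insert 5 -> lo=[5, 20] (size 2, max 20) hi=[29, 35] (size 2, min 29) -> median=24.5
Step 5: insert 29 -> lo=[5, 20, 29] (size 3, max 29) hi=[29, 35] (size 2, min 29) -> median=29
Step 6: insert 29 -> lo=[5, 20, 29] (size 3, max 29) hi=[29, 29, 35] (size 3, min 29) -> median=29
Step 7: insert 35 -> lo=[5, 20, 29, 29] (size 4, max 29) hi=[29, 35, 35] (size 3, min 29) -> median=29
Step 8: insert 23 -> lo=[5, 20, 23, 29] (size 4, max 29) hi=[29, 29, 35, 35] (size 4, min 29) -> median=29
Step 9: insert 6 -> lo=[5, 6, 20, 23, 29] (size 5, max 29) hi=[29, 29, 35, 35] (size 4, min 29) -> median=29

Answer: 29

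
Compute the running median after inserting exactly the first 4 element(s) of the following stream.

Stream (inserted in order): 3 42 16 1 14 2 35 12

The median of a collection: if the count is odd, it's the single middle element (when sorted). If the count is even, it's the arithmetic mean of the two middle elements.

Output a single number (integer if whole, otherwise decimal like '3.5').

Step 1: insert 3 -> lo=[3] (size 1, max 3) hi=[] (size 0) -> median=3
Step 2: insert 42 -> lo=[3] (size 1, max 3) hi=[42] (size 1, min 42) -> median=22.5
Step 3: insert 16 -> lo=[3, 16] (size 2, max 16) hi=[42] (size 1, min 42) -> median=16
Step 4: insert 1 -> lo=[1, 3] (size 2, max 3) hi=[16, 42] (size 2, min 16) -> median=9.5

Answer: 9.5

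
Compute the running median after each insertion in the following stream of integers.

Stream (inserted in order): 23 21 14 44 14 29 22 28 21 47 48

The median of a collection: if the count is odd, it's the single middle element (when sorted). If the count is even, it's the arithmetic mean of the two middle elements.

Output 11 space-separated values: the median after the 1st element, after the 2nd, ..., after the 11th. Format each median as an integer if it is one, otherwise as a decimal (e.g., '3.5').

Answer: 23 22 21 22 21 22 22 22.5 22 22.5 23

Derivation:
Step 1: insert 23 -> lo=[23] (size 1, max 23) hi=[] (size 0) -> median=23
Step 2: insert 21 -> lo=[21] (size 1, max 21) hi=[23] (size 1, min 23) -> median=22
Step 3: insert 14 -> lo=[14, 21] (size 2, max 21) hi=[23] (size 1, min 23) -> median=21
Step 4: insert 44 -> lo=[14, 21] (size 2, max 21) hi=[23, 44] (size 2, min 23) -> median=22
Step 5: insert 14 -> lo=[14, 14, 21] (size 3, max 21) hi=[23, 44] (size 2, min 23) -> median=21
Step 6: insert 29 -> lo=[14, 14, 21] (size 3, max 21) hi=[23, 29, 44] (size 3, min 23) -> median=22
Step 7: insert 22 -> lo=[14, 14, 21, 22] (size 4, max 22) hi=[23, 29, 44] (size 3, min 23) -> median=22
Step 8: insert 28 -> lo=[14, 14, 21, 22] (size 4, max 22) hi=[23, 28, 29, 44] (size 4, min 23) -> median=22.5
Step 9: insert 21 -> lo=[14, 14, 21, 21, 22] (size 5, max 22) hi=[23, 28, 29, 44] (size 4, min 23) -> median=22
Step 10: insert 47 -> lo=[14, 14, 21, 21, 22] (size 5, max 22) hi=[23, 28, 29, 44, 47] (size 5, min 23) -> median=22.5
Step 11: insert 48 -> lo=[14, 14, 21, 21, 22, 23] (size 6, max 23) hi=[28, 29, 44, 47, 48] (size 5, min 28) -> median=23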